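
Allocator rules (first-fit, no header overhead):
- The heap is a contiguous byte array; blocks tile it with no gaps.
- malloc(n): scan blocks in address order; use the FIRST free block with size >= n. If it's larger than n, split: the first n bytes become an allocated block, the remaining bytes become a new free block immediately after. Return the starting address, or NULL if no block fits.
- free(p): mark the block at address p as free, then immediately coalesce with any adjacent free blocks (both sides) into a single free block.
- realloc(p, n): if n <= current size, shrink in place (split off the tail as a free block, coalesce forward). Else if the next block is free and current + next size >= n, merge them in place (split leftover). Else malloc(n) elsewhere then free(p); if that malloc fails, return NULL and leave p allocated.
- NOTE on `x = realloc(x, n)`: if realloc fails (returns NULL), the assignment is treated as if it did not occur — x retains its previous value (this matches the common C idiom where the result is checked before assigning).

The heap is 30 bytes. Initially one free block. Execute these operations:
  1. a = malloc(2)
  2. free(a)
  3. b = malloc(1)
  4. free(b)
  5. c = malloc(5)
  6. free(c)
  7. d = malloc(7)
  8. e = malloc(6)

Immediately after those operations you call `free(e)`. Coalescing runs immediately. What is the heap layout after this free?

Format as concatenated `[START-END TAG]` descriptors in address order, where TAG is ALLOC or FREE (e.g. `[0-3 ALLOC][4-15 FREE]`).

Op 1: a = malloc(2) -> a = 0; heap: [0-1 ALLOC][2-29 FREE]
Op 2: free(a) -> (freed a); heap: [0-29 FREE]
Op 3: b = malloc(1) -> b = 0; heap: [0-0 ALLOC][1-29 FREE]
Op 4: free(b) -> (freed b); heap: [0-29 FREE]
Op 5: c = malloc(5) -> c = 0; heap: [0-4 ALLOC][5-29 FREE]
Op 6: free(c) -> (freed c); heap: [0-29 FREE]
Op 7: d = malloc(7) -> d = 0; heap: [0-6 ALLOC][7-29 FREE]
Op 8: e = malloc(6) -> e = 7; heap: [0-6 ALLOC][7-12 ALLOC][13-29 FREE]
free(e): e = 7 -> block [7-12 ALLOC]; mark free, coalesce with adjacent free neighbors -> [0-6 ALLOC][7-29 FREE]

Answer: [0-6 ALLOC][7-29 FREE]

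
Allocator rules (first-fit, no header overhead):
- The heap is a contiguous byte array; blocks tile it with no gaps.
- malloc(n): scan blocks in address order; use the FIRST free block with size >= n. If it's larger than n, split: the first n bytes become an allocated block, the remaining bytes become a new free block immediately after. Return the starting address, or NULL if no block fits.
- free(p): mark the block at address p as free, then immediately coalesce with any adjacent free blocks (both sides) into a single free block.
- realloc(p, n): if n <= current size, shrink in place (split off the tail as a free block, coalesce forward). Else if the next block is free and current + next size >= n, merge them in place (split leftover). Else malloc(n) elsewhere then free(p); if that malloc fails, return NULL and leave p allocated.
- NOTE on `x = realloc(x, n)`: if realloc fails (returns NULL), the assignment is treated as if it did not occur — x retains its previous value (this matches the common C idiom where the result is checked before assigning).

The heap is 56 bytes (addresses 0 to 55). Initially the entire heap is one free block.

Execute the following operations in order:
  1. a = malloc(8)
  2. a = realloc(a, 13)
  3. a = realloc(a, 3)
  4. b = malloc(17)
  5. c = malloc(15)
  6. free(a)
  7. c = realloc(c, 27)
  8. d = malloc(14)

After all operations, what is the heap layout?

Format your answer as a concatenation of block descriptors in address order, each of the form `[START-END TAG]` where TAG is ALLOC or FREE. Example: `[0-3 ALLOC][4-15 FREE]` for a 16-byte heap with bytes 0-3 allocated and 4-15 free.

Answer: [0-2 FREE][3-19 ALLOC][20-46 ALLOC][47-55 FREE]

Derivation:
Op 1: a = malloc(8) -> a = 0; heap: [0-7 ALLOC][8-55 FREE]
Op 2: a = realloc(a, 13) -> a = 0; heap: [0-12 ALLOC][13-55 FREE]
Op 3: a = realloc(a, 3) -> a = 0; heap: [0-2 ALLOC][3-55 FREE]
Op 4: b = malloc(17) -> b = 3; heap: [0-2 ALLOC][3-19 ALLOC][20-55 FREE]
Op 5: c = malloc(15) -> c = 20; heap: [0-2 ALLOC][3-19 ALLOC][20-34 ALLOC][35-55 FREE]
Op 6: free(a) -> (freed a); heap: [0-2 FREE][3-19 ALLOC][20-34 ALLOC][35-55 FREE]
Op 7: c = realloc(c, 27) -> c = 20; heap: [0-2 FREE][3-19 ALLOC][20-46 ALLOC][47-55 FREE]
Op 8: d = malloc(14) -> d = NULL; heap: [0-2 FREE][3-19 ALLOC][20-46 ALLOC][47-55 FREE]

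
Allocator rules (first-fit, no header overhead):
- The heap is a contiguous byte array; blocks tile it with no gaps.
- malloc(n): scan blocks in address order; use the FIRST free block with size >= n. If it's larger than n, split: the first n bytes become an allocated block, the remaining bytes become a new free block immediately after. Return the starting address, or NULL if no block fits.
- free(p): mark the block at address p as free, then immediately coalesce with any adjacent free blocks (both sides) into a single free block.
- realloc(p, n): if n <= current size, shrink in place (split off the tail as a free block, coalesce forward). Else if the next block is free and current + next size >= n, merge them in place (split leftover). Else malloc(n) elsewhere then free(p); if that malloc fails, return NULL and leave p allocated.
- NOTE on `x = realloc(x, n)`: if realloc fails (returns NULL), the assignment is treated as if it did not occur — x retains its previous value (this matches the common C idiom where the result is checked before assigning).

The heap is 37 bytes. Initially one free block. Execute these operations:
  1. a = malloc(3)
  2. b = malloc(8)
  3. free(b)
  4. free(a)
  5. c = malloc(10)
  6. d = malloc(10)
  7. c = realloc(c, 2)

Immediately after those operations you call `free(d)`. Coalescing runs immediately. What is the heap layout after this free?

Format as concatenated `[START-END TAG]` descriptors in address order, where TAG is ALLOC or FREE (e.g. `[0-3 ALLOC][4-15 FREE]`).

Answer: [0-1 ALLOC][2-36 FREE]

Derivation:
Op 1: a = malloc(3) -> a = 0; heap: [0-2 ALLOC][3-36 FREE]
Op 2: b = malloc(8) -> b = 3; heap: [0-2 ALLOC][3-10 ALLOC][11-36 FREE]
Op 3: free(b) -> (freed b); heap: [0-2 ALLOC][3-36 FREE]
Op 4: free(a) -> (freed a); heap: [0-36 FREE]
Op 5: c = malloc(10) -> c = 0; heap: [0-9 ALLOC][10-36 FREE]
Op 6: d = malloc(10) -> d = 10; heap: [0-9 ALLOC][10-19 ALLOC][20-36 FREE]
Op 7: c = realloc(c, 2) -> c = 0; heap: [0-1 ALLOC][2-9 FREE][10-19 ALLOC][20-36 FREE]
free(d): d = 10 -> block [10-19 ALLOC]; mark free, coalesce with adjacent free neighbors -> [0-1 ALLOC][2-36 FREE]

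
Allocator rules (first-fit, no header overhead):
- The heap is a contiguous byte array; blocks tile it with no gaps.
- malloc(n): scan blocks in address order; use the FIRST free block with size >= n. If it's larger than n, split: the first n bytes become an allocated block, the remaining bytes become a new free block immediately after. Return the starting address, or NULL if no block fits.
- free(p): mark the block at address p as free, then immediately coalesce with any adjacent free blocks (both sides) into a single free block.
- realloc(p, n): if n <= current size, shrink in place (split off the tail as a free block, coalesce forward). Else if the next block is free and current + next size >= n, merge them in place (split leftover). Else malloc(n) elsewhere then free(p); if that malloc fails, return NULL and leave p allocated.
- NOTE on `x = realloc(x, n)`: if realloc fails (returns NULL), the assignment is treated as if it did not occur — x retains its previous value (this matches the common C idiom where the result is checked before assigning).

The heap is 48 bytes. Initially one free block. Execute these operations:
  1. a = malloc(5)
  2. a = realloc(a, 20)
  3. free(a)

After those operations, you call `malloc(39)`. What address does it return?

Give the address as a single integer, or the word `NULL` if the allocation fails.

Op 1: a = malloc(5) -> a = 0; heap: [0-4 ALLOC][5-47 FREE]
Op 2: a = realloc(a, 20) -> a = 0; heap: [0-19 ALLOC][20-47 FREE]
Op 3: free(a) -> (freed a); heap: [0-47 FREE]
malloc(39): first-fit scan over [0-47 FREE] -> 0

Answer: 0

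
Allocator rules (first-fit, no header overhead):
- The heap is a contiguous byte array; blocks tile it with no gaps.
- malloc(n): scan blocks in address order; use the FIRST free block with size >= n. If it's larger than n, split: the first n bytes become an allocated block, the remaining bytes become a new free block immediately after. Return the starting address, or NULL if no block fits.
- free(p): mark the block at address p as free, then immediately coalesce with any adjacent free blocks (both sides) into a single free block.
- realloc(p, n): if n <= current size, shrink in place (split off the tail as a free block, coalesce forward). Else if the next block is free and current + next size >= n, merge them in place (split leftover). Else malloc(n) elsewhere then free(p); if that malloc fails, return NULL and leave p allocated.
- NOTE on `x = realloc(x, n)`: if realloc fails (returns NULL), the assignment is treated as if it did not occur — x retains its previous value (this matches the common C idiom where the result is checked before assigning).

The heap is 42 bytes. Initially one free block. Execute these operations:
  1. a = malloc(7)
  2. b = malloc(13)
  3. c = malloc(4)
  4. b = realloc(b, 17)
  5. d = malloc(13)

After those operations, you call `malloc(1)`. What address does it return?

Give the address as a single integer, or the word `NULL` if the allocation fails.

Op 1: a = malloc(7) -> a = 0; heap: [0-6 ALLOC][7-41 FREE]
Op 2: b = malloc(13) -> b = 7; heap: [0-6 ALLOC][7-19 ALLOC][20-41 FREE]
Op 3: c = malloc(4) -> c = 20; heap: [0-6 ALLOC][7-19 ALLOC][20-23 ALLOC][24-41 FREE]
Op 4: b = realloc(b, 17) -> b = 24; heap: [0-6 ALLOC][7-19 FREE][20-23 ALLOC][24-40 ALLOC][41-41 FREE]
Op 5: d = malloc(13) -> d = 7; heap: [0-6 ALLOC][7-19 ALLOC][20-23 ALLOC][24-40 ALLOC][41-41 FREE]
malloc(1): first-fit scan over [0-6 ALLOC][7-19 ALLOC][20-23 ALLOC][24-40 ALLOC][41-41 FREE] -> 41

Answer: 41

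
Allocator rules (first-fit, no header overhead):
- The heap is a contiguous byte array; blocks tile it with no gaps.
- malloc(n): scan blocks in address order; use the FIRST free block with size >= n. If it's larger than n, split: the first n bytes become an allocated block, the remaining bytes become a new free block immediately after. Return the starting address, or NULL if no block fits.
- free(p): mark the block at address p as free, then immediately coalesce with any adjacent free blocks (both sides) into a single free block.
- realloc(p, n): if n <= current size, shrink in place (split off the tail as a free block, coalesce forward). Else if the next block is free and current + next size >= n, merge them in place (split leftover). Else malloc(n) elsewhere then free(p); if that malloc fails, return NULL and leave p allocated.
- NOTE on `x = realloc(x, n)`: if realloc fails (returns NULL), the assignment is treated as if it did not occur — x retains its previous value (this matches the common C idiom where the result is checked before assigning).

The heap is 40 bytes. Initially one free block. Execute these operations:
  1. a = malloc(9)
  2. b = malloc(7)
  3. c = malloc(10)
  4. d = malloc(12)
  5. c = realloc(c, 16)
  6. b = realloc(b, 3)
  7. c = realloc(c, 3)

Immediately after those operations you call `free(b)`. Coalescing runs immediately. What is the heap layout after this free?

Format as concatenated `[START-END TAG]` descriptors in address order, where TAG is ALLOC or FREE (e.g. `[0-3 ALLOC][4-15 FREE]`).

Answer: [0-8 ALLOC][9-15 FREE][16-18 ALLOC][19-25 FREE][26-37 ALLOC][38-39 FREE]

Derivation:
Op 1: a = malloc(9) -> a = 0; heap: [0-8 ALLOC][9-39 FREE]
Op 2: b = malloc(7) -> b = 9; heap: [0-8 ALLOC][9-15 ALLOC][16-39 FREE]
Op 3: c = malloc(10) -> c = 16; heap: [0-8 ALLOC][9-15 ALLOC][16-25 ALLOC][26-39 FREE]
Op 4: d = malloc(12) -> d = 26; heap: [0-8 ALLOC][9-15 ALLOC][16-25 ALLOC][26-37 ALLOC][38-39 FREE]
Op 5: c = realloc(c, 16) -> NULL (c unchanged); heap: [0-8 ALLOC][9-15 ALLOC][16-25 ALLOC][26-37 ALLOC][38-39 FREE]
Op 6: b = realloc(b, 3) -> b = 9; heap: [0-8 ALLOC][9-11 ALLOC][12-15 FREE][16-25 ALLOC][26-37 ALLOC][38-39 FREE]
Op 7: c = realloc(c, 3) -> c = 16; heap: [0-8 ALLOC][9-11 ALLOC][12-15 FREE][16-18 ALLOC][19-25 FREE][26-37 ALLOC][38-39 FREE]
free(b): b = 9 -> block [9-11 ALLOC]; mark free, coalesce with adjacent free neighbors -> [0-8 ALLOC][9-15 FREE][16-18 ALLOC][19-25 FREE][26-37 ALLOC][38-39 FREE]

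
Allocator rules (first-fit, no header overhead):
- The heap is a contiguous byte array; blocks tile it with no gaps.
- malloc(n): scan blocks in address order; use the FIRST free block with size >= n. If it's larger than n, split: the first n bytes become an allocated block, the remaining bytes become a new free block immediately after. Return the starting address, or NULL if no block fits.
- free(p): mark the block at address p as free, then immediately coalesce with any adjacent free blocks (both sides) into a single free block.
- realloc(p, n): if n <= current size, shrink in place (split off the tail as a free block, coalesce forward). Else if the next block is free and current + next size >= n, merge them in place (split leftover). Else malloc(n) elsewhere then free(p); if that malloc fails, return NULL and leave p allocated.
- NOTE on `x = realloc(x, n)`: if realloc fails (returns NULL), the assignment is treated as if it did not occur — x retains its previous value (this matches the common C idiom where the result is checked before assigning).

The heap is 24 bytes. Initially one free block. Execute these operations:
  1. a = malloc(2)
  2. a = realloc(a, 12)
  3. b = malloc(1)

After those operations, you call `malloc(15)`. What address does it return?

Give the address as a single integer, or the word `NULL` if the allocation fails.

Answer: NULL

Derivation:
Op 1: a = malloc(2) -> a = 0; heap: [0-1 ALLOC][2-23 FREE]
Op 2: a = realloc(a, 12) -> a = 0; heap: [0-11 ALLOC][12-23 FREE]
Op 3: b = malloc(1) -> b = 12; heap: [0-11 ALLOC][12-12 ALLOC][13-23 FREE]
malloc(15): first-fit scan over [0-11 ALLOC][12-12 ALLOC][13-23 FREE] -> NULL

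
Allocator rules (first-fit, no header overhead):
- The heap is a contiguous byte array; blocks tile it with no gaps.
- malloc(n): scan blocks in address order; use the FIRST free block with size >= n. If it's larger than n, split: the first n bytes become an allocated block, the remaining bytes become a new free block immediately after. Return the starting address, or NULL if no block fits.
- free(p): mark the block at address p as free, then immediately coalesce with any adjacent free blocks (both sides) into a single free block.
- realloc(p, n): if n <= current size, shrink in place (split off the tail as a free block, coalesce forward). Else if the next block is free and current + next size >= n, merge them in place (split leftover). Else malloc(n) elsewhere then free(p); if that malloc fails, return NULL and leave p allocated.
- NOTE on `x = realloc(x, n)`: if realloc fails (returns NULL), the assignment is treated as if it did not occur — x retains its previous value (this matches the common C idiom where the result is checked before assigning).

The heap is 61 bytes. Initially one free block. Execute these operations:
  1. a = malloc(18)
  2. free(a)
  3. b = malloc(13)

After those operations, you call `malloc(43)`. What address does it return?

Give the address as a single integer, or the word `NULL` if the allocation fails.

Op 1: a = malloc(18) -> a = 0; heap: [0-17 ALLOC][18-60 FREE]
Op 2: free(a) -> (freed a); heap: [0-60 FREE]
Op 3: b = malloc(13) -> b = 0; heap: [0-12 ALLOC][13-60 FREE]
malloc(43): first-fit scan over [0-12 ALLOC][13-60 FREE] -> 13

Answer: 13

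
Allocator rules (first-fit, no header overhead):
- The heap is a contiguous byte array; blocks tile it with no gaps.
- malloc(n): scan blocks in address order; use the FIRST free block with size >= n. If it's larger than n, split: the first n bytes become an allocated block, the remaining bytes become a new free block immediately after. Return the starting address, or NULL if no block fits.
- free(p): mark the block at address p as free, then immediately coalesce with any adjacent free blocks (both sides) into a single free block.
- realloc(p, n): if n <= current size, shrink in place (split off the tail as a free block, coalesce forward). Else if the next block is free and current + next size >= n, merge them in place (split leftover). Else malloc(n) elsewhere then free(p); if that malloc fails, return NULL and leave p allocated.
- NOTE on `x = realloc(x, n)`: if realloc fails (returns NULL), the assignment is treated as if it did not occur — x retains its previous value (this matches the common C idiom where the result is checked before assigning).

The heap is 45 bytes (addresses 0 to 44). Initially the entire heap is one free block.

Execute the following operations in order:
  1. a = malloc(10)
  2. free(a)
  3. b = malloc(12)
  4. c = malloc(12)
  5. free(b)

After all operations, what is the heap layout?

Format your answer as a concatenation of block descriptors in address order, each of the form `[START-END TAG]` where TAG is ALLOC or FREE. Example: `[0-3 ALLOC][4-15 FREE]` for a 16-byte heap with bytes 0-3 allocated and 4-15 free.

Answer: [0-11 FREE][12-23 ALLOC][24-44 FREE]

Derivation:
Op 1: a = malloc(10) -> a = 0; heap: [0-9 ALLOC][10-44 FREE]
Op 2: free(a) -> (freed a); heap: [0-44 FREE]
Op 3: b = malloc(12) -> b = 0; heap: [0-11 ALLOC][12-44 FREE]
Op 4: c = malloc(12) -> c = 12; heap: [0-11 ALLOC][12-23 ALLOC][24-44 FREE]
Op 5: free(b) -> (freed b); heap: [0-11 FREE][12-23 ALLOC][24-44 FREE]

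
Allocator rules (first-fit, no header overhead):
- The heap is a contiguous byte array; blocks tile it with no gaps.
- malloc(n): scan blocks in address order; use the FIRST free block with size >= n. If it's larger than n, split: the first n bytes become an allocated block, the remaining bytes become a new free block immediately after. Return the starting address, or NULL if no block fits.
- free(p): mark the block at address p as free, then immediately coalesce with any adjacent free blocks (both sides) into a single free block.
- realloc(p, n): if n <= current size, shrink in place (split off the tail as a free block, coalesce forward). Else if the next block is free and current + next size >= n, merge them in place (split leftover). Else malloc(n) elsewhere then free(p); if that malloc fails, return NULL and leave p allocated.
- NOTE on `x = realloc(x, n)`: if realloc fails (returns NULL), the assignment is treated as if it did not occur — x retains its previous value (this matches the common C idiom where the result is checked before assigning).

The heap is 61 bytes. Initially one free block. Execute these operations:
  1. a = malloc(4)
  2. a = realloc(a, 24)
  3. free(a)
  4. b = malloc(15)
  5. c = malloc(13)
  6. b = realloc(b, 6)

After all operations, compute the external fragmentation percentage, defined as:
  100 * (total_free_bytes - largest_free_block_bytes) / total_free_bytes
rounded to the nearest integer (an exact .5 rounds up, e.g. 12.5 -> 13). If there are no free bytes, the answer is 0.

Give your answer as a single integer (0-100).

Answer: 21

Derivation:
Op 1: a = malloc(4) -> a = 0; heap: [0-3 ALLOC][4-60 FREE]
Op 2: a = realloc(a, 24) -> a = 0; heap: [0-23 ALLOC][24-60 FREE]
Op 3: free(a) -> (freed a); heap: [0-60 FREE]
Op 4: b = malloc(15) -> b = 0; heap: [0-14 ALLOC][15-60 FREE]
Op 5: c = malloc(13) -> c = 15; heap: [0-14 ALLOC][15-27 ALLOC][28-60 FREE]
Op 6: b = realloc(b, 6) -> b = 0; heap: [0-5 ALLOC][6-14 FREE][15-27 ALLOC][28-60 FREE]
Free blocks: [9 33] total_free=42 largest=33 -> 100*(42-33)/42 = 900/42 ≈ 21.429 -> rounds to 21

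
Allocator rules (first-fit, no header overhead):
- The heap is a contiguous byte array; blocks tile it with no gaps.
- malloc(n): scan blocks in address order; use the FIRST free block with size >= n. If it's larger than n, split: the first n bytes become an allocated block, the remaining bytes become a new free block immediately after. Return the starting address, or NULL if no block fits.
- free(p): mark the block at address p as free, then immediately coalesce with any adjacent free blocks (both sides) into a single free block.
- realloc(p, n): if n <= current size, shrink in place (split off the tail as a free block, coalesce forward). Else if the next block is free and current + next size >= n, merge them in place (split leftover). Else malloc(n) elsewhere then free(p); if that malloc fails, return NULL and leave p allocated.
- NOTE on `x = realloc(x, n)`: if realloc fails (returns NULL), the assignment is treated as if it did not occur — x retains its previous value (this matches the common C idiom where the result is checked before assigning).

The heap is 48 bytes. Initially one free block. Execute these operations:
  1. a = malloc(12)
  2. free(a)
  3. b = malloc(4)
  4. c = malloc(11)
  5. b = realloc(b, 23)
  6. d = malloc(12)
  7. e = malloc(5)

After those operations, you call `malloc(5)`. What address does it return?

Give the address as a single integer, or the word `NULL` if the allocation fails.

Answer: 43

Derivation:
Op 1: a = malloc(12) -> a = 0; heap: [0-11 ALLOC][12-47 FREE]
Op 2: free(a) -> (freed a); heap: [0-47 FREE]
Op 3: b = malloc(4) -> b = 0; heap: [0-3 ALLOC][4-47 FREE]
Op 4: c = malloc(11) -> c = 4; heap: [0-3 ALLOC][4-14 ALLOC][15-47 FREE]
Op 5: b = realloc(b, 23) -> b = 15; heap: [0-3 FREE][4-14 ALLOC][15-37 ALLOC][38-47 FREE]
Op 6: d = malloc(12) -> d = NULL; heap: [0-3 FREE][4-14 ALLOC][15-37 ALLOC][38-47 FREE]
Op 7: e = malloc(5) -> e = 38; heap: [0-3 FREE][4-14 ALLOC][15-37 ALLOC][38-42 ALLOC][43-47 FREE]
malloc(5): first-fit scan over [0-3 FREE][4-14 ALLOC][15-37 ALLOC][38-42 ALLOC][43-47 FREE] -> 43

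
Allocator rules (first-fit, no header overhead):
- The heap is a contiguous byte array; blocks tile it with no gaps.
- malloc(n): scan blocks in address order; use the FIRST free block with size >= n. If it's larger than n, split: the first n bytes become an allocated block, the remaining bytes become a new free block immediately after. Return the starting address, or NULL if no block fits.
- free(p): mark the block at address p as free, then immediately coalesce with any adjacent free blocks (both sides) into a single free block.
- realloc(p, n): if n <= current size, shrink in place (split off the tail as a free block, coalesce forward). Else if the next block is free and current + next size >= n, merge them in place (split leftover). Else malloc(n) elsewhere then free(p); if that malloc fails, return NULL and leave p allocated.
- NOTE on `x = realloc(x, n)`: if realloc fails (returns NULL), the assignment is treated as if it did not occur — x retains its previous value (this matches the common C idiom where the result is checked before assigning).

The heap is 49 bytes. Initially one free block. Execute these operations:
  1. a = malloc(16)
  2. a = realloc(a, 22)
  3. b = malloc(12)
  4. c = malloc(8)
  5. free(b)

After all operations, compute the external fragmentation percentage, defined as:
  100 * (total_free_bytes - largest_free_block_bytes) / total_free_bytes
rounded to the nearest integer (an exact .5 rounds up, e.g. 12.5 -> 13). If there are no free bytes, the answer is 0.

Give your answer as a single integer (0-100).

Op 1: a = malloc(16) -> a = 0; heap: [0-15 ALLOC][16-48 FREE]
Op 2: a = realloc(a, 22) -> a = 0; heap: [0-21 ALLOC][22-48 FREE]
Op 3: b = malloc(12) -> b = 22; heap: [0-21 ALLOC][22-33 ALLOC][34-48 FREE]
Op 4: c = malloc(8) -> c = 34; heap: [0-21 ALLOC][22-33 ALLOC][34-41 ALLOC][42-48 FREE]
Op 5: free(b) -> (freed b); heap: [0-21 ALLOC][22-33 FREE][34-41 ALLOC][42-48 FREE]
Free blocks: [12 7] total_free=19 largest=12 -> 100*(19-12)/19 = 700/19 ≈ 36.842 -> rounds to 37

Answer: 37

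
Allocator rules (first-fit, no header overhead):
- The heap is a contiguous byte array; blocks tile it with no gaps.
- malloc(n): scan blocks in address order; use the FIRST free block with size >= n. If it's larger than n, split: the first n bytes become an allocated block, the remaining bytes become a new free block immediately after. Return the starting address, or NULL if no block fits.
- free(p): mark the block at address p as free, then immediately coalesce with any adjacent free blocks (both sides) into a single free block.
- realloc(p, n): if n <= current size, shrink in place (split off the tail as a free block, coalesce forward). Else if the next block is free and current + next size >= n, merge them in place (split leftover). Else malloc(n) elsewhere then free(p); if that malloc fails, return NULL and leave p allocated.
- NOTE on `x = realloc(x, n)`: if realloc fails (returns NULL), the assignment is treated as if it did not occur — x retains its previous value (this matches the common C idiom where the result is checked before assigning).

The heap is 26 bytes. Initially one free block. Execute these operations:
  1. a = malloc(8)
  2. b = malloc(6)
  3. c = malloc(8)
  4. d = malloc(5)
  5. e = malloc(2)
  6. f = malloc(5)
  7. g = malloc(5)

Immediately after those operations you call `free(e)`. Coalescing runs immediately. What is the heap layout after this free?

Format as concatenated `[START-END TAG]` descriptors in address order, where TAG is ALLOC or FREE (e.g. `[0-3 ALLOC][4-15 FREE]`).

Answer: [0-7 ALLOC][8-13 ALLOC][14-21 ALLOC][22-25 FREE]

Derivation:
Op 1: a = malloc(8) -> a = 0; heap: [0-7 ALLOC][8-25 FREE]
Op 2: b = malloc(6) -> b = 8; heap: [0-7 ALLOC][8-13 ALLOC][14-25 FREE]
Op 3: c = malloc(8) -> c = 14; heap: [0-7 ALLOC][8-13 ALLOC][14-21 ALLOC][22-25 FREE]
Op 4: d = malloc(5) -> d = NULL; heap: [0-7 ALLOC][8-13 ALLOC][14-21 ALLOC][22-25 FREE]
Op 5: e = malloc(2) -> e = 22; heap: [0-7 ALLOC][8-13 ALLOC][14-21 ALLOC][22-23 ALLOC][24-25 FREE]
Op 6: f = malloc(5) -> f = NULL; heap: [0-7 ALLOC][8-13 ALLOC][14-21 ALLOC][22-23 ALLOC][24-25 FREE]
Op 7: g = malloc(5) -> g = NULL; heap: [0-7 ALLOC][8-13 ALLOC][14-21 ALLOC][22-23 ALLOC][24-25 FREE]
free(e): e = 22 -> block [22-23 ALLOC]; mark free, coalesce with adjacent free neighbors -> [0-7 ALLOC][8-13 ALLOC][14-21 ALLOC][22-25 FREE]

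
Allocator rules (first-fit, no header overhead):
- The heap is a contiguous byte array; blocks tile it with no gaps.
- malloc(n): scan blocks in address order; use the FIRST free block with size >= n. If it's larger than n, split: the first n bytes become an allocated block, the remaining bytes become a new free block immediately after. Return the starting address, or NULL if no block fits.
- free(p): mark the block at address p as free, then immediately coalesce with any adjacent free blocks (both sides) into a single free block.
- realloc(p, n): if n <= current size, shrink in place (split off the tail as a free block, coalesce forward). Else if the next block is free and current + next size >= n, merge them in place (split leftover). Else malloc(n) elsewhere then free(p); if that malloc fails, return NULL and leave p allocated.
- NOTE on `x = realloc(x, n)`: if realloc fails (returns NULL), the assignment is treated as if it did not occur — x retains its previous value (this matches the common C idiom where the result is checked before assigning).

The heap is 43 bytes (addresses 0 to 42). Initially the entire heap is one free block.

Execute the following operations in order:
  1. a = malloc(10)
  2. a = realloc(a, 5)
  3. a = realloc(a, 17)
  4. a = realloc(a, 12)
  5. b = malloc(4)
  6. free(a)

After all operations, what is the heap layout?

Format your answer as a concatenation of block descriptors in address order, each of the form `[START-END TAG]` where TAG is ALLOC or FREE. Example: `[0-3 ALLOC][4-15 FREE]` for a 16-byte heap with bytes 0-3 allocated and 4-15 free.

Answer: [0-11 FREE][12-15 ALLOC][16-42 FREE]

Derivation:
Op 1: a = malloc(10) -> a = 0; heap: [0-9 ALLOC][10-42 FREE]
Op 2: a = realloc(a, 5) -> a = 0; heap: [0-4 ALLOC][5-42 FREE]
Op 3: a = realloc(a, 17) -> a = 0; heap: [0-16 ALLOC][17-42 FREE]
Op 4: a = realloc(a, 12) -> a = 0; heap: [0-11 ALLOC][12-42 FREE]
Op 5: b = malloc(4) -> b = 12; heap: [0-11 ALLOC][12-15 ALLOC][16-42 FREE]
Op 6: free(a) -> (freed a); heap: [0-11 FREE][12-15 ALLOC][16-42 FREE]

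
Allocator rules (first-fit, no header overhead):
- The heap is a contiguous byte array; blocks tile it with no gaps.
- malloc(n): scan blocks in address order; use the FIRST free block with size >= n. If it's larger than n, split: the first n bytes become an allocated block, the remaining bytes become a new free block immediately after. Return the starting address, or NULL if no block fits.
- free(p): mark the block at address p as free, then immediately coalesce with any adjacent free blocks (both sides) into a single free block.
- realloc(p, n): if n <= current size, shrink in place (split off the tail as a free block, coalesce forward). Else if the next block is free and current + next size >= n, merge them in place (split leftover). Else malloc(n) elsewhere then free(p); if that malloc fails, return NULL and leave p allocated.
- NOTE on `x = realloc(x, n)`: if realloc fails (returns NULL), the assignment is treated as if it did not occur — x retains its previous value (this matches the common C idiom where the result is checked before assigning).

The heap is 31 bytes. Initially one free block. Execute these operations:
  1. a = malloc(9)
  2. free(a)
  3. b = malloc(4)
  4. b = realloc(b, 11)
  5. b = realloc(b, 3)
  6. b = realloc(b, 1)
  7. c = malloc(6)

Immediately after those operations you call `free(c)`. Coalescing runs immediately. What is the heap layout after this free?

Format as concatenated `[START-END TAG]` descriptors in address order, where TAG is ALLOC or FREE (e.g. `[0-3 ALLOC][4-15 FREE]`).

Answer: [0-0 ALLOC][1-30 FREE]

Derivation:
Op 1: a = malloc(9) -> a = 0; heap: [0-8 ALLOC][9-30 FREE]
Op 2: free(a) -> (freed a); heap: [0-30 FREE]
Op 3: b = malloc(4) -> b = 0; heap: [0-3 ALLOC][4-30 FREE]
Op 4: b = realloc(b, 11) -> b = 0; heap: [0-10 ALLOC][11-30 FREE]
Op 5: b = realloc(b, 3) -> b = 0; heap: [0-2 ALLOC][3-30 FREE]
Op 6: b = realloc(b, 1) -> b = 0; heap: [0-0 ALLOC][1-30 FREE]
Op 7: c = malloc(6) -> c = 1; heap: [0-0 ALLOC][1-6 ALLOC][7-30 FREE]
free(c): c = 1 -> block [1-6 ALLOC]; mark free, coalesce with adjacent free neighbors -> [0-0 ALLOC][1-30 FREE]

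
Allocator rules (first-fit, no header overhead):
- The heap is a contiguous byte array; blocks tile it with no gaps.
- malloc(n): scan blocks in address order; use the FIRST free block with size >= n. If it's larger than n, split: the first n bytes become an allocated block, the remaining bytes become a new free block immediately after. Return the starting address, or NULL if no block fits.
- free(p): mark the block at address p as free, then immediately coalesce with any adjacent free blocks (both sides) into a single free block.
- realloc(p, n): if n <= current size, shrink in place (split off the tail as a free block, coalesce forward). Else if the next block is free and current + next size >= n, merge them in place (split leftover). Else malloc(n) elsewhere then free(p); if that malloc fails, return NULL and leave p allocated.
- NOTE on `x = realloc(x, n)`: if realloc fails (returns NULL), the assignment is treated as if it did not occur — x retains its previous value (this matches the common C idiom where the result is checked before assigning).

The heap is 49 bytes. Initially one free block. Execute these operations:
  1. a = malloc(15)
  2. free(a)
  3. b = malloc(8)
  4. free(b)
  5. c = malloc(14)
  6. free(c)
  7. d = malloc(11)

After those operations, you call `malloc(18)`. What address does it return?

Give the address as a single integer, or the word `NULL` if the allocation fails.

Op 1: a = malloc(15) -> a = 0; heap: [0-14 ALLOC][15-48 FREE]
Op 2: free(a) -> (freed a); heap: [0-48 FREE]
Op 3: b = malloc(8) -> b = 0; heap: [0-7 ALLOC][8-48 FREE]
Op 4: free(b) -> (freed b); heap: [0-48 FREE]
Op 5: c = malloc(14) -> c = 0; heap: [0-13 ALLOC][14-48 FREE]
Op 6: free(c) -> (freed c); heap: [0-48 FREE]
Op 7: d = malloc(11) -> d = 0; heap: [0-10 ALLOC][11-48 FREE]
malloc(18): first-fit scan over [0-10 ALLOC][11-48 FREE] -> 11

Answer: 11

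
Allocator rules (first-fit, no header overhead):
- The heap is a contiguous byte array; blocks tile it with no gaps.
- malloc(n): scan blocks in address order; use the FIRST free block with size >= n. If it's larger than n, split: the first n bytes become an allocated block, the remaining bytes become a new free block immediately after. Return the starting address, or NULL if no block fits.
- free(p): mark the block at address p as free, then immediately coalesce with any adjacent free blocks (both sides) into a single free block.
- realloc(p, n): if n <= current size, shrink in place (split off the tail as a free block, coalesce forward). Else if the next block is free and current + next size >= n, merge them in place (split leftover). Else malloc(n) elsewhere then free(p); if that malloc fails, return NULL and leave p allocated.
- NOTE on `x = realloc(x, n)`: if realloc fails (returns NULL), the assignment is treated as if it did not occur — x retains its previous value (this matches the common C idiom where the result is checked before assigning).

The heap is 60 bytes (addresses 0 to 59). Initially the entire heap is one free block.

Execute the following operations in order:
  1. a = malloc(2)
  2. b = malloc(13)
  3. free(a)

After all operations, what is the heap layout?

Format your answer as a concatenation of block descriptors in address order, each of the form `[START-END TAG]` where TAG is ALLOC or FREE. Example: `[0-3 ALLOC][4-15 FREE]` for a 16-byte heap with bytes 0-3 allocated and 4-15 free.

Op 1: a = malloc(2) -> a = 0; heap: [0-1 ALLOC][2-59 FREE]
Op 2: b = malloc(13) -> b = 2; heap: [0-1 ALLOC][2-14 ALLOC][15-59 FREE]
Op 3: free(a) -> (freed a); heap: [0-1 FREE][2-14 ALLOC][15-59 FREE]

Answer: [0-1 FREE][2-14 ALLOC][15-59 FREE]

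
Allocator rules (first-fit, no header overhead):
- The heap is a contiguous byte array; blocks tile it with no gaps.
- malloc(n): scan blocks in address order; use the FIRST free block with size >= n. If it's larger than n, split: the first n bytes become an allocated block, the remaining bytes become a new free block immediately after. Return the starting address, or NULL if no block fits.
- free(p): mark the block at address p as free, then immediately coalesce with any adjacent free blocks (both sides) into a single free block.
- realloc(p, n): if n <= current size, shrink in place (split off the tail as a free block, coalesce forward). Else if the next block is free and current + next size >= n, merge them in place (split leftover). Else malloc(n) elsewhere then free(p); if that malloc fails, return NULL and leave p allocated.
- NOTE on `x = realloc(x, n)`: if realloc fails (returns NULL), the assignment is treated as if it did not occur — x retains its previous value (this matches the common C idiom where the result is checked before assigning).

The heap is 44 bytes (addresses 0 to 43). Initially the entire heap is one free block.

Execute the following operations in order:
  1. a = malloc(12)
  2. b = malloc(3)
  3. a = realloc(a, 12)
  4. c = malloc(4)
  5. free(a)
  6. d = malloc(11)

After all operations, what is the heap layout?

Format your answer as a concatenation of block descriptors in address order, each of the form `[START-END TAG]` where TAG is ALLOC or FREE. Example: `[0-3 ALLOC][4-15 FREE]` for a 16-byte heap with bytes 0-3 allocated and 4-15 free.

Op 1: a = malloc(12) -> a = 0; heap: [0-11 ALLOC][12-43 FREE]
Op 2: b = malloc(3) -> b = 12; heap: [0-11 ALLOC][12-14 ALLOC][15-43 FREE]
Op 3: a = realloc(a, 12) -> a = 0; heap: [0-11 ALLOC][12-14 ALLOC][15-43 FREE]
Op 4: c = malloc(4) -> c = 15; heap: [0-11 ALLOC][12-14 ALLOC][15-18 ALLOC][19-43 FREE]
Op 5: free(a) -> (freed a); heap: [0-11 FREE][12-14 ALLOC][15-18 ALLOC][19-43 FREE]
Op 6: d = malloc(11) -> d = 0; heap: [0-10 ALLOC][11-11 FREE][12-14 ALLOC][15-18 ALLOC][19-43 FREE]

Answer: [0-10 ALLOC][11-11 FREE][12-14 ALLOC][15-18 ALLOC][19-43 FREE]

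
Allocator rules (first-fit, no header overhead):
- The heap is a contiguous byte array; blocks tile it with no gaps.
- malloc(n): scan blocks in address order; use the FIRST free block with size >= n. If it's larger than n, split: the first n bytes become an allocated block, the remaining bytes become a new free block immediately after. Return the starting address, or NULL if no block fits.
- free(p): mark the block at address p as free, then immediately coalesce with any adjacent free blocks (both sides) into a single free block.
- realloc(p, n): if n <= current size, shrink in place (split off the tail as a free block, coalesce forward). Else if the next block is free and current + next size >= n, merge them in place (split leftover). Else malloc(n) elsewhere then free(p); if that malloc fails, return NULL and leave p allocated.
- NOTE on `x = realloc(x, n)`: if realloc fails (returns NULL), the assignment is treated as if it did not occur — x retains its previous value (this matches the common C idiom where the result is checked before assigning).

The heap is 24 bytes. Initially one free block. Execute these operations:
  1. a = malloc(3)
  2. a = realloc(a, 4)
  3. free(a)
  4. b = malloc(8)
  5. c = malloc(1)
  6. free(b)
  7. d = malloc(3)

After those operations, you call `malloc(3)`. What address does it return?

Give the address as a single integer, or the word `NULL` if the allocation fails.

Answer: 3

Derivation:
Op 1: a = malloc(3) -> a = 0; heap: [0-2 ALLOC][3-23 FREE]
Op 2: a = realloc(a, 4) -> a = 0; heap: [0-3 ALLOC][4-23 FREE]
Op 3: free(a) -> (freed a); heap: [0-23 FREE]
Op 4: b = malloc(8) -> b = 0; heap: [0-7 ALLOC][8-23 FREE]
Op 5: c = malloc(1) -> c = 8; heap: [0-7 ALLOC][8-8 ALLOC][9-23 FREE]
Op 6: free(b) -> (freed b); heap: [0-7 FREE][8-8 ALLOC][9-23 FREE]
Op 7: d = malloc(3) -> d = 0; heap: [0-2 ALLOC][3-7 FREE][8-8 ALLOC][9-23 FREE]
malloc(3): first-fit scan over [0-2 ALLOC][3-7 FREE][8-8 ALLOC][9-23 FREE] -> 3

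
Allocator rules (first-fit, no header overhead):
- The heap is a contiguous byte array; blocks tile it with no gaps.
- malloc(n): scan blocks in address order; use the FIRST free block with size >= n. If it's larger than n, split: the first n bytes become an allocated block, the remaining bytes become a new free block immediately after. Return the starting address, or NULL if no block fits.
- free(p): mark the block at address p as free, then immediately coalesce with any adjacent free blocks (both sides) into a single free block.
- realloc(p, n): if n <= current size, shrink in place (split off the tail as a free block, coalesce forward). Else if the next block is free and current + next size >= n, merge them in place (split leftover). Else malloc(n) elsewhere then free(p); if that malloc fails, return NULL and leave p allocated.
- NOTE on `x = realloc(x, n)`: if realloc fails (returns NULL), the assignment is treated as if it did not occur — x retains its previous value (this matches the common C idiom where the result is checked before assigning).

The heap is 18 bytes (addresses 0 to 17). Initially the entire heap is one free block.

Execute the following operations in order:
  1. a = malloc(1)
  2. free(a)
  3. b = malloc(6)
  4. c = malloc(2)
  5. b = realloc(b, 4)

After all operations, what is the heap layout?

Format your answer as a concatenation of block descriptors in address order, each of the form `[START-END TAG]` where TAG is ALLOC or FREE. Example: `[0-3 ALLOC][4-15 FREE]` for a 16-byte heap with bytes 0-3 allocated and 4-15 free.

Answer: [0-3 ALLOC][4-5 FREE][6-7 ALLOC][8-17 FREE]

Derivation:
Op 1: a = malloc(1) -> a = 0; heap: [0-0 ALLOC][1-17 FREE]
Op 2: free(a) -> (freed a); heap: [0-17 FREE]
Op 3: b = malloc(6) -> b = 0; heap: [0-5 ALLOC][6-17 FREE]
Op 4: c = malloc(2) -> c = 6; heap: [0-5 ALLOC][6-7 ALLOC][8-17 FREE]
Op 5: b = realloc(b, 4) -> b = 0; heap: [0-3 ALLOC][4-5 FREE][6-7 ALLOC][8-17 FREE]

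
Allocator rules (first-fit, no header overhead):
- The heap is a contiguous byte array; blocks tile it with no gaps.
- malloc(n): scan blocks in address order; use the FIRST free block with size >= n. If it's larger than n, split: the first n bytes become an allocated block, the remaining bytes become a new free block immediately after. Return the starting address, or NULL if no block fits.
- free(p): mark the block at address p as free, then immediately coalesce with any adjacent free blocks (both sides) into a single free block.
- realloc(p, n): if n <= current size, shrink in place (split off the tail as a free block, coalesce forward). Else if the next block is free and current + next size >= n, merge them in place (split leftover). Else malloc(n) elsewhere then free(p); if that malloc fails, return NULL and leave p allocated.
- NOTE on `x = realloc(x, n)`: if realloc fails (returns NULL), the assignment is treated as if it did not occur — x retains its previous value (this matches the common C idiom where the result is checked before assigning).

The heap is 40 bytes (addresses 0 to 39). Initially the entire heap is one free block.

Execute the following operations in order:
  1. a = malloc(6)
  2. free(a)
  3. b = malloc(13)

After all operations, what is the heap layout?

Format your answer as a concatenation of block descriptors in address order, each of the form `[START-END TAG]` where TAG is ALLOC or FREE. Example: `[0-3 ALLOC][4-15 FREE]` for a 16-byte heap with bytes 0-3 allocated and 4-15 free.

Op 1: a = malloc(6) -> a = 0; heap: [0-5 ALLOC][6-39 FREE]
Op 2: free(a) -> (freed a); heap: [0-39 FREE]
Op 3: b = malloc(13) -> b = 0; heap: [0-12 ALLOC][13-39 FREE]

Answer: [0-12 ALLOC][13-39 FREE]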